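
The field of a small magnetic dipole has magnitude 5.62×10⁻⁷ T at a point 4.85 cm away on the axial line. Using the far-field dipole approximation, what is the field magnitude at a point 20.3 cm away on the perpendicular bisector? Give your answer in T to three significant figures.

B ≈ 3.83×10⁻⁹ T

Dipole fields scale as 1/r³ in the far field.
The axial field is twice the equatorial field at the same r, so the geometry factor is 1/2.
B₂ = B₁ · (1/2) · (r₁/r₂)³ = 5.62×10⁻⁷ · 0.5 · (4.85/20.3)³.
(r₁/r₂)³ = (0.2389)³ = 0.01364.
B₂ ≈ 3.832×10⁻⁹ T.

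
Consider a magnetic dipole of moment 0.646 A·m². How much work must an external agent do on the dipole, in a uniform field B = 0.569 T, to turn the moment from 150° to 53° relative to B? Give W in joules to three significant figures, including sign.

W ≈ -0.540 J

W_ext = ΔU = −mB cosθ₂ + mB cosθ₁ = mB(cosθ₁ − cosθ₂).
W = (0.646)(0.569)·(cos150° − cos53°) = (0.3676)·(-1.4678) = -0.5395 J.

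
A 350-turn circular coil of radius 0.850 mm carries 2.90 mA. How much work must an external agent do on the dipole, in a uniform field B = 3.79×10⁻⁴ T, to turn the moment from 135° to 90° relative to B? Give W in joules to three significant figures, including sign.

m = NIA = NIπa² = 350·(0.00290)·π·(8.50×10⁻⁴)² = 2.304×10⁻⁶ A·m².
W_ext = ΔU = −mB cosθ₂ + mB cosθ₁ = mB(cosθ₁ − cosθ₂).
W = (2.304×10⁻⁶)(3.79×10⁻⁴)·(cos135° − cos90°) = (8.732×10⁻¹⁰)·(-0.7071) = -6.175×10⁻¹⁰ J.

W ≈ -6.17×10⁻¹⁰ J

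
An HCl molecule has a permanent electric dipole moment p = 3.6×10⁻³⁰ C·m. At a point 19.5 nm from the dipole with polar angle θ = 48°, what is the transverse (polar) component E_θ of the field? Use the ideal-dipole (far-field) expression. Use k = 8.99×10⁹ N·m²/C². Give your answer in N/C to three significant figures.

For a dipole, E_θ = (kp sinθ)/r³.
kp/r³ = (8.99×10⁹)(3.60×10⁻³⁰)/(1.95×10⁻⁸)³ = 4365 N/C.
E_θ = 4365·sin48° = 3244 N/C.

E_θ ≈ 3240 N/C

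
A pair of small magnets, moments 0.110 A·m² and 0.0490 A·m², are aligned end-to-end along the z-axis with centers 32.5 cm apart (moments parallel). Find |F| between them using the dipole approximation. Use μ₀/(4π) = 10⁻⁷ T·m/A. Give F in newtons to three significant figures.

On-axis B of dipole 1: B = (μ₀/4π)·2m₁/r³. Force on dipole 2: F = m₂·dB/dr.
dB/dr = −(μ₀/4π)·6m₁/r⁴, so |F| = (μ₀/4π)·6m₁m₂/r⁴.
F = 6(10⁻⁷)(0.110)(0.0490)/(0.325)⁴ = 2.899×10⁻⁷ N.

F ≈ 2.90×10⁻⁷ N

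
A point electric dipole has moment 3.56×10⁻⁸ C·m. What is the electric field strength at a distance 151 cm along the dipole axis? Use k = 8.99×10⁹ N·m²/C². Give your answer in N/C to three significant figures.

E ≈ 186 N/C

On the dipole axis E = 2kp/r³.
E = 2·(8.99×10⁹)(3.56×10⁻⁸) / (1.51)³ = 185.9 N/C.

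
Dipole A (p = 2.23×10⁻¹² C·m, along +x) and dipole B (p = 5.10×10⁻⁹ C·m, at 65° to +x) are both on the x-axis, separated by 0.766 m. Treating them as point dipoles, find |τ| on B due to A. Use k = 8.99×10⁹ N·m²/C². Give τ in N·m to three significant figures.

The second dipole sits on the axis of the first, so the field there is axial: E₁ = 2kp₁/r³ along +x.
E₁ = 2(8.99×10⁹)(2.23×10⁻¹²)/(0.766)³ = 0.08921 N/C.
Torque on the second dipole: τ = p₂ E₁ sinθ.
τ = (5.10×10⁻⁹)(0.08921)·sin65° = 4.123×10⁻¹⁰ N·m.

τ ≈ 4.12×10⁻¹⁰ N·m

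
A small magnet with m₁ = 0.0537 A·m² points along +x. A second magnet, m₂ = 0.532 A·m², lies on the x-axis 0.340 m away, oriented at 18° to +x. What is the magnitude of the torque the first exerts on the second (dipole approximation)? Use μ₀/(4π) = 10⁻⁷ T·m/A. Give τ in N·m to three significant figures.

τ ≈ 4.49×10⁻⁸ N·m

Dipole B is on the axis of dipole A, so B₁ there is axial: B₁ = (μ₀/4π)·2m₁/r³ along +x.
B₁ = 2(10⁻⁷)(0.0537)/(0.340)³ = 2.733×10⁻⁷ T.
τ = m₂ B₁ sinθ.
τ = (0.532)(2.733×10⁻⁷)·sin18° = 4.492×10⁻⁸ N·m.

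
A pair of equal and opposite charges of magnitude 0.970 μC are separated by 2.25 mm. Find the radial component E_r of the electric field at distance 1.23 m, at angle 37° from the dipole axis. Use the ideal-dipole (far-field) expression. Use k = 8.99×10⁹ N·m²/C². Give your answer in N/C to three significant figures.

Dipole moment p = qd = (9.70×10⁻⁷ C)(0.00225 m) = 2.183×10⁻⁹ C·m.
For a dipole, E_r = (2kp cosθ)/r³.
kp/r³ = (8.99×10⁹)(2.183×10⁻⁹)/(1.23)³ = 10.55 N/C.
E_r = 2·10.55·cos37° = 16.85 N/C.

E_r ≈ 16.8 N/C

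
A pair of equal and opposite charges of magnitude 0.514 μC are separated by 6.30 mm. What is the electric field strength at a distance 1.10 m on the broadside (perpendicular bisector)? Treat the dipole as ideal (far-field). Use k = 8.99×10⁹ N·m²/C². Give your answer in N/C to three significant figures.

Dipole moment p = qd = (5.14×10⁻⁷ C)(0.00630 m) = 3.238×10⁻⁹ C·m.
In the equatorial plane E = kp/r³.
E = (8.99×10⁹)(3.238×10⁻⁹) / (1.10)³ = 21.87 N/C.

E ≈ 21.9 N/C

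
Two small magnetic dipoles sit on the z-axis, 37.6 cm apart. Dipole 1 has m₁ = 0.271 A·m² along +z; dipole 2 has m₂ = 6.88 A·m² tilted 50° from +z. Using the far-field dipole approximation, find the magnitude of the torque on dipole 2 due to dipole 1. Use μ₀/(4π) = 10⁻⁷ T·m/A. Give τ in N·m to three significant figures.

Dipole B is on the axis of dipole A, so B₁ there is axial: B₁ = (μ₀/4π)·2m₁/r³ along +z.
B₁ = 2(10⁻⁷)(0.271)/(0.376)³ = 1.020×10⁻⁶ T.
τ = m₂ B₁ sinθ.
τ = (6.88)(1.020×10⁻⁶)·sin50° = 5.374×10⁻⁶ N·m.

τ ≈ 5.37×10⁻⁶ N·m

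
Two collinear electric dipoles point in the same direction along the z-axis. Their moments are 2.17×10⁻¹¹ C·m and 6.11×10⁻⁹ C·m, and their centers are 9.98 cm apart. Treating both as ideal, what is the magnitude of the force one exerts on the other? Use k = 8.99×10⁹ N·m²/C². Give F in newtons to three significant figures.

On-axis field of dipole 1 at distance r: E = 2kp₁/r³. Force on dipole 2 is F = p₂·dE/dr (gradient along axis).
dE/dr = −6kp₁/r⁴, so |F| = 6kp₁p₂/r⁴ (attractive for aligned moments).
F = 6(8.99×10⁹)(2.17×10⁻¹¹)(6.11×10⁻⁹)/(0.0998)⁴ = 7.209×10⁻⁵ N.

F ≈ 7.21×10⁻⁵ N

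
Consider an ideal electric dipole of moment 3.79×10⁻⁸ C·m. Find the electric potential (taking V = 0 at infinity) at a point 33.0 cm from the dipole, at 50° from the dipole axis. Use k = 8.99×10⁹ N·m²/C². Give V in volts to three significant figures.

The dipole potential is V = kp cosθ / r².
V = (8.99×10⁹)(3.79×10⁻⁸)·cos50° / (0.330)² = 2011 V.

V ≈ 2010 V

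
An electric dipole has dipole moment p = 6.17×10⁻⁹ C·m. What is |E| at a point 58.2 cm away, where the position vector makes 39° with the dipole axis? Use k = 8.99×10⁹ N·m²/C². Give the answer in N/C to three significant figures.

At angle θ the dipole field magnitude is E = (kp/r³)·√(1 + 3cos²θ).
kp/r³ = (8.99×10⁹)(6.17×10⁻⁹) / (0.582)³ = 281.4 N/C.
√(1 + 3cos²39°) = √(1 + 3·0.6040) = √2.8119 ≈ 1.6769.
E ≈ 281.4 × 1.677 = 471.8 N/C.

E ≈ 472 N/C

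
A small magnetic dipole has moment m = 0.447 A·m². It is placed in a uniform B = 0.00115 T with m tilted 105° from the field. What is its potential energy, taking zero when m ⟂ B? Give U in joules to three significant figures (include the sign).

U = −m·B = −mB cosθ.
U = −(0.447)(0.00115)·cos105° = 1.330×10⁻⁴ J.

U ≈ 1.33×10⁻⁴ J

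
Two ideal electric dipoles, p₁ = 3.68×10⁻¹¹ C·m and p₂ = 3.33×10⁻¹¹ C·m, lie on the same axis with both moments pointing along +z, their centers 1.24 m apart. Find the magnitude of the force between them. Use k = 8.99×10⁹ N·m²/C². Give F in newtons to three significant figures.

On-axis field of dipole 1 at distance r: E = 2kp₁/r³. Force on dipole 2 is F = p₂·dE/dr (gradient along axis).
dE/dr = −6kp₁/r⁴, so |F| = 6kp₁p₂/r⁴ (attractive for aligned moments).
F = 6(8.99×10⁹)(3.68×10⁻¹¹)(3.33×10⁻¹¹)/(1.24)⁴ = 2.796×10⁻¹¹ N.

F ≈ 2.80×10⁻¹¹ N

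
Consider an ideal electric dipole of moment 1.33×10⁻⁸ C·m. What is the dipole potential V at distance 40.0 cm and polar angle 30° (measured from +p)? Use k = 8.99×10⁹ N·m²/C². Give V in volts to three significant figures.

The dipole potential is V = kp cosθ / r².
V = (8.99×10⁹)(1.33×10⁻⁸)·cos30° / (0.400)² = 647.2 V.

V ≈ 647 V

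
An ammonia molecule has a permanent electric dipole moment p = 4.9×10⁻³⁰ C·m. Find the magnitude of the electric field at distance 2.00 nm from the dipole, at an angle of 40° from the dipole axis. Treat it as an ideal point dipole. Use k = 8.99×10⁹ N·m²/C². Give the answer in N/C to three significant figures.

E ≈ 9.15×10⁶ N/C

At angle θ the dipole field magnitude is E = (kp/r³)·√(1 + 3cos²θ).
kp/r³ = (8.99×10⁹)(4.90×10⁻³⁰) / (2.00×10⁻⁹)³ = 5.506×10⁶ N/C.
√(1 + 3cos²40°) = √(1 + 3·0.5868) = √2.7605 ≈ 1.6615.
E ≈ 5.506×10⁶ × 1.661 = 9.149×10⁶ N/C.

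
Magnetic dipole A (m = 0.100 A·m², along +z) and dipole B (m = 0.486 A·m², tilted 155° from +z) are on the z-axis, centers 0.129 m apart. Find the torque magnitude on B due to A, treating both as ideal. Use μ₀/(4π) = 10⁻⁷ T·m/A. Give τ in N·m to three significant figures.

Dipole B is on the axis of dipole A, so B₁ there is axial: B₁ = (μ₀/4π)·2m₁/r³ along +z.
B₁ = 2(10⁻⁷)(0.100)/(0.129)³ = 9.317×10⁻⁶ T.
τ = m₂ B₁ sinθ.
τ = (0.486)(9.317×10⁻⁶)·sin155° = 1.914×10⁻⁶ N·m.

τ ≈ 1.91×10⁻⁶ N·m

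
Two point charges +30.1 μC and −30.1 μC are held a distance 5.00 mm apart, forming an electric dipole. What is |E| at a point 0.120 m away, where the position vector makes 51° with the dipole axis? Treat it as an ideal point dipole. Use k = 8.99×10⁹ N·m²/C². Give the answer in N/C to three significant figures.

E ≈ 1.16×10⁶ N/C

Dipole moment p = qd = (3.01×10⁻⁵ C)(0.00500 m) = 1.505×10⁻⁷ C·m.
At angle θ the dipole field magnitude is E = (kp/r³)·√(1 + 3cos²θ).
kp/r³ = (8.99×10⁹)(1.505×10⁻⁷) / (0.120)³ = 7.830×10⁵ N/C.
√(1 + 3cos²51°) = √(1 + 3·0.3960) = √2.1881 ≈ 1.4792.
E ≈ 7.830×10⁵ × 1.479 = 1.158×10⁶ N/C.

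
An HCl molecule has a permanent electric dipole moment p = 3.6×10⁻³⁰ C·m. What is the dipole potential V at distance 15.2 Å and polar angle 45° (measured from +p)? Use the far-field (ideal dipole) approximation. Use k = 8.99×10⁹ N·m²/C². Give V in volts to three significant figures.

The dipole potential is V = kp cosθ / r².
V = (8.99×10⁹)(3.60×10⁻³⁰)·cos45° / (1.52×10⁻⁹)² = 0.009905 V.

V ≈ 0.00991 V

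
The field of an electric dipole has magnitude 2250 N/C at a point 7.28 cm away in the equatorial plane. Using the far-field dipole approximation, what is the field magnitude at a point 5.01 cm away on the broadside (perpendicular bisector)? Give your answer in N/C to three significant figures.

Dipole fields scale as 1/r³ in the far field; the geometry is the same at both points.
E₂ = E₁ · (r₁/r₂)³ = 2250 · (7.28/5.01)³.
(r₁/r₂)³ = (1.453)³ = 3.068.
E₂ ≈ 6903 N/C.

E ≈ 6900 N/C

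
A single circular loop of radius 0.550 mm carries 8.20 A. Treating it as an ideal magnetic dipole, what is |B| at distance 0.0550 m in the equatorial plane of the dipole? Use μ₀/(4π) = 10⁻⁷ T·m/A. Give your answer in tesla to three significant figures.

B ≈ 4.68×10⁻⁹ T

Magnetic moment m = IA = Iπa² = (8.20)·π·(5.50×10⁻⁴)² = 7.793×10⁻⁶ A·m².
In the equatorial plane B = (μ₀/4π)·m/r³ (half the axial value).
B = (10⁻⁷)·(7.793×10⁻⁶) / (0.0550)³ = 4.684×10⁻⁹ T.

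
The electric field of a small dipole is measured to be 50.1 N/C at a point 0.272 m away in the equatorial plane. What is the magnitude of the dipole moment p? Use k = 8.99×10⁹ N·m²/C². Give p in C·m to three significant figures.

p ≈ 1.12×10⁻¹⁰ C·m

In the equatorial plane E = kp/r³, so p = Er³/(k).
p = (50.1)·(0.272)³ / (8.99×10⁹) = 1.121×10⁻¹⁰ C·m.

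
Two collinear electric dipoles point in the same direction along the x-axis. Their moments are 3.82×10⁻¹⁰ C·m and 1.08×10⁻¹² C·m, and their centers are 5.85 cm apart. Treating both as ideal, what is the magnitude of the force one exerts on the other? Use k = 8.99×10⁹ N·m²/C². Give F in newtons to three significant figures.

F ≈ 1.90×10⁻⁶ N

On-axis field of dipole 1 at distance r: E = 2kp₁/r³. Force on dipole 2 is F = p₂·dE/dr (gradient along axis).
dE/dr = −6kp₁/r⁴, so |F| = 6kp₁p₂/r⁴ (attractive for aligned moments).
F = 6(8.99×10⁹)(3.82×10⁻¹⁰)(1.08×10⁻¹²)/(0.0585)⁴ = 1.900×10⁻⁶ N.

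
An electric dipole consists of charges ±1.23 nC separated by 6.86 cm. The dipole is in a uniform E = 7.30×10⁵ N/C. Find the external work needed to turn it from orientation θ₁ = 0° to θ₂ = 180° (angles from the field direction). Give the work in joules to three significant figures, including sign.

W ≈ 1.23×10⁻⁴ J

Dipole moment p = qd = (1.23×10⁻⁹ C)(0.0686 m) = 8.438×10⁻¹¹ C·m.
W_ext = ΔU = U(θ₂) − U(θ₁) = −pE cosθ₂ − (−pE cosθ₁) = pE(cosθ₁ − cosθ₂).
W = (8.438×10⁻¹¹)(7.30×10⁵)·(cos0° − cos180°) = (6.160×10⁻⁵)·(+2.0000) = 1.232×10⁻⁴ J.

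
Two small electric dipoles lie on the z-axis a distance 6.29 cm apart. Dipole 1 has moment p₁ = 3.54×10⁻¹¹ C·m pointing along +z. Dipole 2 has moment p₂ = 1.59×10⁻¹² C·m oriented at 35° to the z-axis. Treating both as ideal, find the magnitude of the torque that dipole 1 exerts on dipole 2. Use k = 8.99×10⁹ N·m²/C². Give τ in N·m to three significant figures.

The second dipole sits on the axis of the first, so the field there is axial: E₁ = 2kp₁/r³ along +z.
E₁ = 2(8.99×10⁹)(3.54×10⁻¹¹)/(0.0629)³ = 2558 N/C.
Torque on the second dipole: τ = p₂ E₁ sinθ.
τ = (1.59×10⁻¹²)(2558)·sin35° = 2.333×10⁻⁹ N·m.

τ ≈ 2.33×10⁻⁹ N·m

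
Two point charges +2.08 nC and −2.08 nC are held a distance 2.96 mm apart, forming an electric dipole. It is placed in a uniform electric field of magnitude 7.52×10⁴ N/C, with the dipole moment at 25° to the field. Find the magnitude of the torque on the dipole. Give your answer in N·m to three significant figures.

Dipole moment p = qd = (2.08×10⁻⁹ C)(0.00296 m) = 6.157×10⁻¹² C·m.
Torque on an electric dipole: τ = pE sinθ.
τ = (6.157×10⁻¹²)(7.52×10⁴)·sin25° = 1.957×10⁻⁷ N·m.

τ ≈ 1.96×10⁻⁷ N·m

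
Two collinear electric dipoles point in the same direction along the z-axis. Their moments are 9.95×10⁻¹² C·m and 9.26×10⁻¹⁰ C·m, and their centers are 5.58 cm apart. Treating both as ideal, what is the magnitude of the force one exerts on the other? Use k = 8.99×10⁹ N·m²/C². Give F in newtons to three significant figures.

On-axis field of dipole 1 at distance r: E = 2kp₁/r³. Force on dipole 2 is F = p₂·dE/dr (gradient along axis).
dE/dr = −6kp₁/r⁴, so |F| = 6kp₁p₂/r⁴ (attractive for aligned moments).
F = 6(8.99×10⁹)(9.95×10⁻¹²)(9.26×10⁻¹⁰)/(0.0558)⁴ = 5.126×10⁻⁵ N.

F ≈ 5.13×10⁻⁵ N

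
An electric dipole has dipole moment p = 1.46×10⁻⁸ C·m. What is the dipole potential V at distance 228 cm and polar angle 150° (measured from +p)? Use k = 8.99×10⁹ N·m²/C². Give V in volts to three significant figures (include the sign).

The dipole potential is V = kp cosθ / r².
V = (8.99×10⁹)(1.46×10⁻⁸)·cos150° / (2.28)² = -21.87 V.

V ≈ -21.9 V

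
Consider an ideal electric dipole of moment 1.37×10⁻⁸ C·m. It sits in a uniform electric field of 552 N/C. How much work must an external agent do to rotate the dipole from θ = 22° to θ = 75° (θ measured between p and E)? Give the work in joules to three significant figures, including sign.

W_ext = ΔU = U(θ₂) − U(θ₁) = −pE cosθ₂ − (−pE cosθ₁) = pE(cosθ₁ − cosθ₂).
W = (1.37×10⁻⁸)(552)·(cos22° − cos75°) = (7.562×10⁻⁶)·(+0.6684) = 5.054×10⁻⁶ J.

W ≈ 5.05×10⁻⁶ J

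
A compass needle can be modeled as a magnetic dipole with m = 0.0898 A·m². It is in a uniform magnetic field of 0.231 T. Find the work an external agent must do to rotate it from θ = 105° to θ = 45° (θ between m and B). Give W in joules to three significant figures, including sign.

W ≈ -0.0200 J

W_ext = ΔU = −mB cosθ₂ + mB cosθ₁ = mB(cosθ₁ − cosθ₂).
W = (0.0898)(0.231)·(cos105° − cos45°) = (0.02074)·(-0.9659) = -0.02004 J.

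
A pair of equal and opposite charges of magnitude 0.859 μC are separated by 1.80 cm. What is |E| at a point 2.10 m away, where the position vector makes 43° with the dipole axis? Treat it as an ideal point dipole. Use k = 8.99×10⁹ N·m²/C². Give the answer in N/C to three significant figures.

E ≈ 24.2 N/C

Dipole moment p = qd = (8.59×10⁻⁷ C)(0.0180 m) = 1.546×10⁻⁸ C·m.
At angle θ the dipole field magnitude is E = (kp/r³)·√(1 + 3cos²θ).
kp/r³ = (8.99×10⁹)(1.546×10⁻⁸) / (2.10)³ = 15.01 N/C.
√(1 + 3cos²43°) = √(1 + 3·0.5349) = √2.6046 ≈ 1.6139.
E ≈ 15.01 × 1.614 = 24.22 N/C.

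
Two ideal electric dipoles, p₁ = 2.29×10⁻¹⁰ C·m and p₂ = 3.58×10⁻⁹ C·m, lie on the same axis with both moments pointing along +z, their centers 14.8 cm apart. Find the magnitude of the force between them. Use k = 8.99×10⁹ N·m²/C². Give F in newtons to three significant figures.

F ≈ 9.22×10⁻⁵ N

On-axis field of dipole 1 at distance r: E = 2kp₁/r³. Force on dipole 2 is F = p₂·dE/dr (gradient along axis).
dE/dr = −6kp₁/r⁴, so |F| = 6kp₁p₂/r⁴ (attractive for aligned moments).
F = 6(8.99×10⁹)(2.29×10⁻¹⁰)(3.58×10⁻⁹)/(0.148)⁴ = 9.217×10⁻⁵ N.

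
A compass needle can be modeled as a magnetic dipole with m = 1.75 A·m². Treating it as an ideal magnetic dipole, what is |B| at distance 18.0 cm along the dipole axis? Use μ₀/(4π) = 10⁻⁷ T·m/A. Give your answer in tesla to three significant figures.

On axis B = (μ₀/4π)·2m/r³.
B = 2·(10⁻⁷)·(1.75) / (0.180)³ = 6.001×10⁻⁵ T.

B ≈ 6.00×10⁻⁵ T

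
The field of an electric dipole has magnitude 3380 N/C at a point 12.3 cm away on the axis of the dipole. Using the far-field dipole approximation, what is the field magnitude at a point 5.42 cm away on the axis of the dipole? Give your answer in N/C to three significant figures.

E ≈ 3.95×10⁴ N/C

Dipole fields scale as 1/r³ in the far field; the geometry is the same at both points.
E₂ = E₁ · (r₁/r₂)³ = 3380 · (12.3/5.42)³.
(r₁/r₂)³ = (2.269)³ = 11.69.
E₂ ≈ 3.950×10⁴ N/C.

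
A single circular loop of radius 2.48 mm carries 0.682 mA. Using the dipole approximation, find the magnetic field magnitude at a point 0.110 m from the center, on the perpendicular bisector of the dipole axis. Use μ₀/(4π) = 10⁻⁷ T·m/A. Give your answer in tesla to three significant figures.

Magnetic moment m = IA = Iπa² = (6.82×10⁻⁴)·π·(0.00248)² = 1.318×10⁻⁸ A·m².
In the equatorial plane B = (μ₀/4π)·m/r³ (half the axial value).
B = (10⁻⁷)·(1.318×10⁻⁸) / (0.110)³ = 9.902×10⁻¹³ T.

B ≈ 9.90×10⁻¹³ T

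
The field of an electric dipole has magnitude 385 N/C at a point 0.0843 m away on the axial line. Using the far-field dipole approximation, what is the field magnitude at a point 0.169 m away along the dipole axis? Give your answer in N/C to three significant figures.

Dipole fields scale as 1/r³ in the far field; the geometry is the same at both points.
E₂ = E₁ · (r₁/r₂)³ = 385 · (0.0843/0.169)³.
(r₁/r₂)³ = (0.4988)³ = 0.1241.
E₂ ≈ 47.78 N/C.

E ≈ 47.8 N/C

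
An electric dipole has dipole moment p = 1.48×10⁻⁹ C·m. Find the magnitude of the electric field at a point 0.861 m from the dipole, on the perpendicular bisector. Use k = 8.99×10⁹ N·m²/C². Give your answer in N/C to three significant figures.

In the equatorial plane E = kp/r³.
E = (8.99×10⁹)(1.48×10⁻⁹) / (0.861)³ = 20.85 N/C.

E ≈ 20.8 N/C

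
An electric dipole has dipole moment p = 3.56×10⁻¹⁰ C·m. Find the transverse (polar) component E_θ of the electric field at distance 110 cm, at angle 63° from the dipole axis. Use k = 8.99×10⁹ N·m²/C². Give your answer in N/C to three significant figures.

For a dipole, E_θ = (kp sinθ)/r³.
kp/r³ = (8.99×10⁹)(3.56×10⁻¹⁰)/(1.10)³ = 2.405 N/C.
E_θ = 2.405·sin63° = 2.142 N/C.

E_θ ≈ 2.14 N/C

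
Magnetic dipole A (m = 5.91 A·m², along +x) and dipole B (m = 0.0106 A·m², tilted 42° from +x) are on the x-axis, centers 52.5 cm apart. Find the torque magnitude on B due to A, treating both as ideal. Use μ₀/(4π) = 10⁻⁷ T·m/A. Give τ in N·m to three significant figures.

τ ≈ 5.79×10⁻⁸ N·m

Dipole B is on the axis of dipole A, so B₁ there is axial: B₁ = (μ₀/4π)·2m₁/r³ along +x.
B₁ = 2(10⁻⁷)(5.91)/(0.525)³ = 8.168×10⁻⁶ T.
τ = m₂ B₁ sinθ.
τ = (0.0106)(8.168×10⁻⁶)·sin42° = 5.794×10⁻⁸ N·m.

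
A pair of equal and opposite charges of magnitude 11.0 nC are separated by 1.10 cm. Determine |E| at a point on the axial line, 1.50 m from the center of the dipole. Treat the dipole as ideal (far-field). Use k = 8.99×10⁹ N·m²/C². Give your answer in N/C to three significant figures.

E ≈ 0.645 N/C

Dipole moment p = qd = (1.10×10⁻⁸ C)(0.0110 m) = 1.21×10⁻¹⁰ C·m.
On the dipole axis E = 2kp/r³.
E = 2·(8.99×10⁹)(1.21×10⁻¹⁰) / (1.50)³ = 0.6446 N/C.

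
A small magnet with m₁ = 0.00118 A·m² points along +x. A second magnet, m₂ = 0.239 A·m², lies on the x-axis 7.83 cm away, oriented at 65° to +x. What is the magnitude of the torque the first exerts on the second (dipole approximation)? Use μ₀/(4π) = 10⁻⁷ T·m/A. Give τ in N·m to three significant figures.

Dipole B is on the axis of dipole A, so B₁ there is axial: B₁ = (μ₀/4π)·2m₁/r³ along +x.
B₁ = 2(10⁻⁷)(0.00118)/(0.0783)³ = 4.916×10⁻⁷ T.
τ = m₂ B₁ sinθ.
τ = (0.239)(4.916×10⁻⁷)·sin65° = 1.065×10⁻⁷ N·m.

τ ≈ 1.06×10⁻⁷ N·m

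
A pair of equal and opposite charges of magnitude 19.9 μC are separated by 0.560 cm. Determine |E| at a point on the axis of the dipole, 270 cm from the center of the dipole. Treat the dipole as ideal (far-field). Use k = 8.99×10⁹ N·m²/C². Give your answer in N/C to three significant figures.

E ≈ 102 N/C

Dipole moment p = qd = (1.99×10⁻⁵ C)(0.00560 m) = 1.114×10⁻⁷ C·m.
On the dipole axis E = 2kp/r³.
E = 2·(8.99×10⁹)(1.114×10⁻⁷) / (2.70)³ = 101.8 N/C.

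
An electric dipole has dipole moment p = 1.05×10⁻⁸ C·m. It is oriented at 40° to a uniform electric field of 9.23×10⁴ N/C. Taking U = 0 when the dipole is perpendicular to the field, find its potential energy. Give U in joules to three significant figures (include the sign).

U ≈ -7.42×10⁻⁴ J

U = −p·E = −pE cosθ.
U = −(1.05×10⁻⁸)(9.23×10⁴)·cos40° = -7.424×10⁻⁴ J.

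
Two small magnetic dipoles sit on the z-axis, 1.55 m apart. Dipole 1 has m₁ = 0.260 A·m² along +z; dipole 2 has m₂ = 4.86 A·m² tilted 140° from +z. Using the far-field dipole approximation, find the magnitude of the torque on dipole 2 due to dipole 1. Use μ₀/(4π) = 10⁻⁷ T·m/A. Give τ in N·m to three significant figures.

Dipole B is on the axis of dipole A, so B₁ there is axial: B₁ = (μ₀/4π)·2m₁/r³ along +z.
B₁ = 2(10⁻⁷)(0.260)/(1.55)³ = 1.396×10⁻⁸ T.
τ = m₂ B₁ sinθ.
τ = (4.86)(1.396×10⁻⁸)·sin140° = 4.362×10⁻⁸ N·m.

τ ≈ 4.36×10⁻⁸ N·m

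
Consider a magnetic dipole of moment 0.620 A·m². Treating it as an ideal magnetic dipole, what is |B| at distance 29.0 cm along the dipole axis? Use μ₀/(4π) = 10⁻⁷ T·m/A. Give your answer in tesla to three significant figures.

On axis B = (μ₀/4π)·2m/r³.
B = 2·(10⁻⁷)·(0.620) / (0.290)³ = 5.084×10⁻⁶ T.

B ≈ 5.08×10⁻⁶ T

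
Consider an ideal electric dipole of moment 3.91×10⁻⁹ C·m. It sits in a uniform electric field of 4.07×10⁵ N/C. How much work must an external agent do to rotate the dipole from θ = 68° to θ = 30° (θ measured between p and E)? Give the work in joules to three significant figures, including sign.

W_ext = ΔU = U(θ₂) − U(θ₁) = −pE cosθ₂ − (−pE cosθ₁) = pE(cosθ₁ − cosθ₂).
W = (3.91×10⁻⁹)(4.07×10⁵)·(cos68° − cos30°) = (0.001591)·(-0.4914) = -7.820×10⁻⁴ J.

W ≈ -7.82×10⁻⁴ J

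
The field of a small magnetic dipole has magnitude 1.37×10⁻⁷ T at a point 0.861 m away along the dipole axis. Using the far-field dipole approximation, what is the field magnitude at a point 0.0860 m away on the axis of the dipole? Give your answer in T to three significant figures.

B ≈ 1.37×10⁻⁴ T

Dipole fields scale as 1/r³ in the far field; the geometry is the same at both points.
B₂ = B₁ · (r₁/r₂)³ = 1.37×10⁻⁷ · (0.861/0.0860)³.
(r₁/r₂)³ = (10.01)³ = 1003.
B₂ ≈ 1.375×10⁻⁴ T.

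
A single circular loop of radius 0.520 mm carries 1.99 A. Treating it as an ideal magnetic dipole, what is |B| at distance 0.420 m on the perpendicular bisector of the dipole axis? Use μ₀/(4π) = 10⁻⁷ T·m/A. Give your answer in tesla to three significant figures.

Magnetic moment m = IA = Iπa² = (1.99)·π·(5.20×10⁻⁴)² = 1.69×10⁻⁶ A·m².
In the equatorial plane B = (μ₀/4π)·m/r³ (half the axial value).
B = (10⁻⁷)·(1.69×10⁻⁶) / (0.420)³ = 2.281×10⁻¹² T.

B ≈ 2.28×10⁻¹² T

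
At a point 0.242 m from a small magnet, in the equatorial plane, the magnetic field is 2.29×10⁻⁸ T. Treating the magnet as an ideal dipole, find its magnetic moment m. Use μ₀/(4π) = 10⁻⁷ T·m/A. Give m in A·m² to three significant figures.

In the equatorial plane B = (μ₀/4π)·m/r³, so m = Br³·4π/(μ₀).
m = (2.29×10⁻⁸)·(0.242)³ / (10⁻⁷) = 0.003245 A·m².

m ≈ 0.00325 A·m²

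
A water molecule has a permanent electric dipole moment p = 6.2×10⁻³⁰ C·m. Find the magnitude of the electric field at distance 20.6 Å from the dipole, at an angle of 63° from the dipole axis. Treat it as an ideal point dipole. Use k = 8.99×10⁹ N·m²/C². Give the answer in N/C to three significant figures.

E ≈ 8.11×10⁶ N/C

At angle θ the dipole field magnitude is E = (kp/r³)·√(1 + 3cos²θ).
kp/r³ = (8.99×10⁹)(6.20×10⁻³⁰) / (2.06×10⁻⁹)³ = 6.376×10⁶ N/C.
√(1 + 3cos²63°) = √(1 + 3·0.2061) = √1.6183 ≈ 1.2721.
E ≈ 6.376×10⁶ × 1.272 = 8.111×10⁶ N/C.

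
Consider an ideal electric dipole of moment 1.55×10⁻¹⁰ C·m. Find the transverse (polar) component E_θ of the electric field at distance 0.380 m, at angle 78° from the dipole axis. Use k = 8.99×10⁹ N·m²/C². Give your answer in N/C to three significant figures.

For a dipole, E_θ = (kp sinθ)/r³.
kp/r³ = (8.99×10⁹)(1.55×10⁻¹⁰)/(0.380)³ = 25.39 N/C.
E_θ = 25.39·sin78° = 24.84 N/C.

E_θ ≈ 24.8 N/C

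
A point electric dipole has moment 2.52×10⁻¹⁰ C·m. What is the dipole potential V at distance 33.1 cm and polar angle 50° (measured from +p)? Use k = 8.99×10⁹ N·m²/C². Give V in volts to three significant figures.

The dipole potential is V = kp cosθ / r².
V = (8.99×10⁹)(2.52×10⁻¹⁰)·cos50° / (0.331)² = 13.29 V.

V ≈ 13.3 V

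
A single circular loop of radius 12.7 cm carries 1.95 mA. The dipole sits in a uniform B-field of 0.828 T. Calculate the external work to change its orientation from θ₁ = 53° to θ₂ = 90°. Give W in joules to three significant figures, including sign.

W ≈ 4.92×10⁻⁵ J

Magnetic moment m = IA = Iπa² = (0.00195)·π·(0.127)² = 9.881×10⁻⁵ A·m².
W_ext = ΔU = −mB cosθ₂ + mB cosθ₁ = mB(cosθ₁ − cosθ₂).
W = (9.881×10⁻⁵)(0.828)·(cos53° − cos90°) = (8.181×10⁻⁵)·(+0.6018) = 4.924×10⁻⁵ J.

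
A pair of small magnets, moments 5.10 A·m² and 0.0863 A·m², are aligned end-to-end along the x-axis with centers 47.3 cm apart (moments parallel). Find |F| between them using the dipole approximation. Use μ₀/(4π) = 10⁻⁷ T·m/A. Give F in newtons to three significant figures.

F ≈ 5.28×10⁻⁶ N

On-axis B of dipole 1: B = (μ₀/4π)·2m₁/r³. Force on dipole 2: F = m₂·dB/dr.
dB/dr = −(μ₀/4π)·6m₁/r⁴, so |F| = (μ₀/4π)·6m₁m₂/r⁴.
F = 6(10⁻⁷)(5.10)(0.0863)/(0.473)⁴ = 5.276×10⁻⁶ N.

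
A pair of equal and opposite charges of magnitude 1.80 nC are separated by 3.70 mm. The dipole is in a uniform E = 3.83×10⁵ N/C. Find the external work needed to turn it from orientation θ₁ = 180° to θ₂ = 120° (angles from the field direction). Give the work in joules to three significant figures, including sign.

Dipole moment p = qd = (1.80×10⁻⁹ C)(0.00370 m) = 6.66×10⁻¹² C·m.
W_ext = ΔU = U(θ₂) − U(θ₁) = −pE cosθ₂ − (−pE cosθ₁) = pE(cosθ₁ − cosθ₂).
W = (6.66×10⁻¹²)(3.83×10⁵)·(cos180° − cos120°) = (2.551×10⁻⁶)·(-0.5000) = -1.275×10⁻⁶ J.

W ≈ -1.28×10⁻⁶ J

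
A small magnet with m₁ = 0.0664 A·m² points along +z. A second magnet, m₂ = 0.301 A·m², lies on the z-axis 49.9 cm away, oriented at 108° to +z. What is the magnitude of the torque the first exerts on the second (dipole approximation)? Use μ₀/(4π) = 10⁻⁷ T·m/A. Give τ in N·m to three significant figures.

Dipole B is on the axis of dipole A, so B₁ there is axial: B₁ = (μ₀/4π)·2m₁/r³ along +z.
B₁ = 2(10⁻⁷)(0.0664)/(0.499)³ = 1.069×10⁻⁷ T.
τ = m₂ B₁ sinθ.
τ = (0.301)(1.069×10⁻⁷)·sin108° = 3.060×10⁻⁸ N·m.

τ ≈ 3.06×10⁻⁸ N·m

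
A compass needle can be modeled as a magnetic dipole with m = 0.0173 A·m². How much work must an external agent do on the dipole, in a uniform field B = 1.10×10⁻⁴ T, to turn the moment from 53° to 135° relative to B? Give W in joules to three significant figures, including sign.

W ≈ 2.49×10⁻⁶ J

W_ext = ΔU = −mB cosθ₂ + mB cosθ₁ = mB(cosθ₁ − cosθ₂).
W = (0.0173)(1.10×10⁻⁴)·(cos53° − cos135°) = (1.903×10⁻⁶)·(+1.3089) = 2.491×10⁻⁶ J.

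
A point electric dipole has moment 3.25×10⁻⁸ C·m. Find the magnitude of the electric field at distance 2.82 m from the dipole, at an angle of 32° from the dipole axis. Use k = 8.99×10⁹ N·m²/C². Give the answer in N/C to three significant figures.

At angle θ the dipole field magnitude is E = (kp/r³)·√(1 + 3cos²θ).
kp/r³ = (8.99×10⁹)(3.25×10⁻⁸) / (2.82)³ = 13.03 N/C.
√(1 + 3cos²32°) = √(1 + 3·0.7192) = √3.1576 ≈ 1.7770.
E ≈ 13.03 × 1.777 = 23.15 N/C.

E ≈ 23.2 N/C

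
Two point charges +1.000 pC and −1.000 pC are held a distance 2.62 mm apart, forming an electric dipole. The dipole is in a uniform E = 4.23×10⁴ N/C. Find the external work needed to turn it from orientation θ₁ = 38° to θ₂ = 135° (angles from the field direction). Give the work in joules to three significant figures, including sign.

W ≈ 1.66×10⁻¹⁰ J

Dipole moment p = qd = (1.00×10⁻¹² C)(0.00262 m) = 2.62×10⁻¹⁵ C·m.
W_ext = ΔU = U(θ₂) − U(θ₁) = −pE cosθ₂ − (−pE cosθ₁) = pE(cosθ₁ − cosθ₂).
W = (2.62×10⁻¹⁵)(4.23×10⁴)·(cos38° − cos135°) = (1.108×10⁻¹⁰)·(+1.4951) = 1.657×10⁻¹⁰ J.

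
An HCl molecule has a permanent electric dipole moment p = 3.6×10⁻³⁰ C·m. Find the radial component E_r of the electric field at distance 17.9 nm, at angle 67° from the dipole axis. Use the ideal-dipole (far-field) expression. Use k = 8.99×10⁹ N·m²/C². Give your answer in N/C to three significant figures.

E_r ≈ 4410 N/C

For a dipole, E_r = (2kp cosθ)/r³.
kp/r³ = (8.99×10⁹)(3.60×10⁻³⁰)/(1.79×10⁻⁸)³ = 5643 N/C.
E_r = 2·5643·cos67° = 4410 N/C.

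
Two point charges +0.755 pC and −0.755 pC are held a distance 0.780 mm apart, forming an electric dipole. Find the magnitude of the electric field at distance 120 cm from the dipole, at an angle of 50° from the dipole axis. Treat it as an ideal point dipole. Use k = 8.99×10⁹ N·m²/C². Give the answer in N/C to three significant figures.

Dipole moment p = qd = (7.55×10⁻¹³ C)(7.80×10⁻⁴ m) = 5.889×10⁻¹⁶ C·m.
At angle θ the dipole field magnitude is E = (kp/r³)·√(1 + 3cos²θ).
kp/r³ = (8.99×10⁹)(5.889×10⁻¹⁶) / (1.20)³ = 3.064×10⁻⁶ N/C.
√(1 + 3cos²50°) = √(1 + 3·0.4132) = √2.2395 ≈ 1.4965.
E ≈ 3.064×10⁻⁶ × 1.497 = 4.585×10⁻⁶ N/C.

E ≈ 4.58×10⁻⁶ N/C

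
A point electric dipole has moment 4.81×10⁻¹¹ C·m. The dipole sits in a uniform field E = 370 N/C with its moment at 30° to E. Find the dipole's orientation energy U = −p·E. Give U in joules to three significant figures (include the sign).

U ≈ -1.54×10⁻⁸ J

U = −p·E = −pE cosθ.
U = −(4.81×10⁻¹¹)(370)·cos30° = -1.541×10⁻⁸ J.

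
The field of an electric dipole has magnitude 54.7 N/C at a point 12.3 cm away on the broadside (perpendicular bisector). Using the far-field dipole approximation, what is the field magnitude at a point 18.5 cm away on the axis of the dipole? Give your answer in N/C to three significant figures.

E ≈ 32.2 N/C

Dipole fields scale as 1/r³ in the far field.
The axial field is twice the equatorial field at the same r, so the geometry factor is 2/1.
E₂ = E₁ · (2/1) · (r₁/r₂)³ = 54.7 · 2 · (12.3/18.5)³.
(r₁/r₂)³ = (0.6649)³ = 0.2939.
E₂ ≈ 32.15 N/C.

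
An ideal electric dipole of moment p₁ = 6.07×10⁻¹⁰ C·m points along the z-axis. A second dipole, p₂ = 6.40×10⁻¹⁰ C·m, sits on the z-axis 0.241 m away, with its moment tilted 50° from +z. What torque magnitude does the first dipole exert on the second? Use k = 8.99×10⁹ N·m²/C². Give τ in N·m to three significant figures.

τ ≈ 3.82×10⁻⁷ N·m

The second dipole sits on the axis of the first, so the field there is axial: E₁ = 2kp₁/r³ along +z.
E₁ = 2(8.99×10⁹)(6.07×10⁻¹⁰)/(0.241)³ = 779.7 N/C.
Torque on the second dipole: τ = p₂ E₁ sinθ.
τ = (6.40×10⁻¹⁰)(779.7)·sin50° = 3.823×10⁻⁷ N·m.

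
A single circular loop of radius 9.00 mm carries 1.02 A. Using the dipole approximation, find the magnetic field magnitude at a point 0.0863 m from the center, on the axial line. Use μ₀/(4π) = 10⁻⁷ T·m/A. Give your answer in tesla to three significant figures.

B ≈ 8.08×10⁻⁸ T

Magnetic moment m = IA = Iπa² = (1.02)·π·(0.00900)² = 2.596×10⁻⁴ A·m².
On axis B = (μ₀/4π)·2m/r³.
B = 2·(10⁻⁷)·(2.596×10⁻⁴) / (0.0863)³ = 8.078×10⁻⁸ T.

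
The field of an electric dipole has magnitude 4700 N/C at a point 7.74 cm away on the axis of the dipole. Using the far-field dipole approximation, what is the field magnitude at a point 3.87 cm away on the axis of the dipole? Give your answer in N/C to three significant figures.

Dipole fields scale as 1/r³ in the far field; the geometry is the same at both points.
E₂ = E₁ · (r₁/r₂)³ = 4700 · (7.74/3.87)³.
(r₁/r₂)³ = (2)³ = 8.
E₂ ≈ 3.760×10⁴ N/C.

E ≈ 3.76×10⁴ N/C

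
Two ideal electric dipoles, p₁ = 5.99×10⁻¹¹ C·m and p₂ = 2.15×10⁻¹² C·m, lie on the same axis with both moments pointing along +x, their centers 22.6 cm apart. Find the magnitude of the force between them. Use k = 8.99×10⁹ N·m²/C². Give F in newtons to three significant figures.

F ≈ 2.66×10⁻⁹ N

On-axis field of dipole 1 at distance r: E = 2kp₁/r³. Force on dipole 2 is F = p₂·dE/dr (gradient along axis).
dE/dr = −6kp₁/r⁴, so |F| = 6kp₁p₂/r⁴ (attractive for aligned moments).
F = 6(8.99×10⁹)(5.99×10⁻¹¹)(2.15×10⁻¹²)/(0.226)⁴ = 2.663×10⁻⁹ N.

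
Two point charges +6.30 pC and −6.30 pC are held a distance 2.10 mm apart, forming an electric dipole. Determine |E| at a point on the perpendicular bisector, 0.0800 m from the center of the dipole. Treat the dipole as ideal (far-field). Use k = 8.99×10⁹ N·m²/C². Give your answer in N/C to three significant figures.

Dipole moment p = qd = (6.30×10⁻¹² C)(0.00210 m) = 1.323×10⁻¹⁴ C·m.
In the equatorial plane E = kp/r³.
E = (8.99×10⁹)(1.323×10⁻¹⁴) / (0.0800)³ = 0.2323 N/C.

E ≈ 0.232 N/C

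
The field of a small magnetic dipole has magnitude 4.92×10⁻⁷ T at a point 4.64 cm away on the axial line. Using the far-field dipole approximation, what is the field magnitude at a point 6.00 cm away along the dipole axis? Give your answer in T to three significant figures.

B ≈ 2.28×10⁻⁷ T

Dipole fields scale as 1/r³ in the far field; the geometry is the same at both points.
B₂ = B₁ · (r₁/r₂)³ = 4.92×10⁻⁷ · (4.64/6.00)³.
(r₁/r₂)³ = (0.7733)³ = 0.4625.
B₂ ≈ 2.275×10⁻⁷ T.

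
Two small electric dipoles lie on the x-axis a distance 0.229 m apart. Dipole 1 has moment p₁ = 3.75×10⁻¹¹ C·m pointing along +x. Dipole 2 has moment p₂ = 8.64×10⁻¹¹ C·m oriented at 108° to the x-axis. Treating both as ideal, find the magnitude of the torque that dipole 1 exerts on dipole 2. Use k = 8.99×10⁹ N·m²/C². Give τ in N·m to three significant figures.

The second dipole sits on the axis of the first, so the field there is axial: E₁ = 2kp₁/r³ along +x.
E₁ = 2(8.99×10⁹)(3.75×10⁻¹¹)/(0.229)³ = 56.15 N/C.
Torque on the second dipole: τ = p₂ E₁ sinθ.
τ = (8.64×10⁻¹¹)(56.15)·sin108° = 4.614×10⁻⁹ N·m.

τ ≈ 4.61×10⁻⁹ N·m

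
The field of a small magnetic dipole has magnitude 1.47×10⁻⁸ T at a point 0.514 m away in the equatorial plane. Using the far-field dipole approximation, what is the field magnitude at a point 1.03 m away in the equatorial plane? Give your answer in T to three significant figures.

Dipole fields scale as 1/r³ in the far field; the geometry is the same at both points.
B₂ = B₁ · (r₁/r₂)³ = 1.47×10⁻⁸ · (0.514/1.03)³.
(r₁/r₂)³ = (0.499)³ = 0.1243.
B₂ ≈ 1.827×10⁻⁹ T.

B ≈ 1.83×10⁻⁹ T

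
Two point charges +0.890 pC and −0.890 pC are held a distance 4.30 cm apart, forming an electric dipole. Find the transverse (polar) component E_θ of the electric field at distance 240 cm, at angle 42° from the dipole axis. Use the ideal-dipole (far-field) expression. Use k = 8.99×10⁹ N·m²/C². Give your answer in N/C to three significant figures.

Dipole moment p = qd = (8.90×10⁻¹³ C)(0.0430 m) = 3.827×10⁻¹⁴ C·m.
For a dipole, E_θ = (kp sinθ)/r³.
kp/r³ = (8.99×10⁹)(3.827×10⁻¹⁴)/(2.40)³ = 2.489×10⁻⁵ N/C.
E_θ = 2.489×10⁻⁵·sin42° = 1.665×10⁻⁵ N/C.

E_θ ≈ 1.67×10⁻⁵ N/C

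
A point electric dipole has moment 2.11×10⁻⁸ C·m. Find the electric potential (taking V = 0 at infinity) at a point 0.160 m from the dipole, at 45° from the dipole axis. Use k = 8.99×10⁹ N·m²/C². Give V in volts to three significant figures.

The dipole potential is V = kp cosθ / r².
V = (8.99×10⁹)(2.11×10⁻⁸)·cos45° / (0.160)² = 5239 V.

V ≈ 5240 V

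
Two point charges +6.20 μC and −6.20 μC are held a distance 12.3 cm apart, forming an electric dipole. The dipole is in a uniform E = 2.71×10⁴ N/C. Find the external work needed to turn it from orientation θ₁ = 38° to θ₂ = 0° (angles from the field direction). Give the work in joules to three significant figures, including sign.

Dipole moment p = qd = (6.20×10⁻⁶ C)(0.123 m) = 7.626×10⁻⁷ C·m.
W_ext = ΔU = U(θ₂) − U(θ₁) = −pE cosθ₂ − (−pE cosθ₁) = pE(cosθ₁ − cosθ₂).
W = (7.626×10⁻⁷)(2.71×10⁴)·(cos38° − cos0°) = (0.02067)·(-0.2120) = -0.004381 J.

W ≈ -0.00438 J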